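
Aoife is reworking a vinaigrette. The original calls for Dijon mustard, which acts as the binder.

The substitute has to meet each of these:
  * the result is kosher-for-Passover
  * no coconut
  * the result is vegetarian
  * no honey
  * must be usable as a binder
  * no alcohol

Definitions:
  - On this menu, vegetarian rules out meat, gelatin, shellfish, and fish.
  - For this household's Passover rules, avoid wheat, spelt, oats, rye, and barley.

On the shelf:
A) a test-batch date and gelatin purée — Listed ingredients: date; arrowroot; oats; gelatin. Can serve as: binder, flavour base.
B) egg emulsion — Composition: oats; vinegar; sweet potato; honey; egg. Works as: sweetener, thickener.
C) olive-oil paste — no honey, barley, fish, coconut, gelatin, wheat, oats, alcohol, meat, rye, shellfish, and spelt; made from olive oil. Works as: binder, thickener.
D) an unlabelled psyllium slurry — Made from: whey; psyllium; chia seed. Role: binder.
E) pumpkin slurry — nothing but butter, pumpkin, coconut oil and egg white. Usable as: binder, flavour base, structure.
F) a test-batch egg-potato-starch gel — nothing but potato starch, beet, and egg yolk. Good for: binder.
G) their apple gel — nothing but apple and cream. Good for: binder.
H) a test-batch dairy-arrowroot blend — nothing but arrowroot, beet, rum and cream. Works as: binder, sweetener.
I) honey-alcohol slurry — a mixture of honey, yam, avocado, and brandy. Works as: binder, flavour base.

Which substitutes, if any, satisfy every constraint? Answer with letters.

C, D, F, G

A: has gelatin, so not vegetarian; has oats, so not kosher-for-Passover — no
B: not usable as a binder; has oats, so not kosher-for-Passover (and 1 more) — no
C: no coconut, no honey — valid
D: only whey, psyllium and chia seed; none excluded — OK
E: has coconut oil, so not coconut-free — out
F: no coconut, vegetarian — keep
G: all constraints satisfied — keep
H: has rum, so not alcohol-free — no
I: has brandy, so not alcohol-free; has honey, so not honey-free — out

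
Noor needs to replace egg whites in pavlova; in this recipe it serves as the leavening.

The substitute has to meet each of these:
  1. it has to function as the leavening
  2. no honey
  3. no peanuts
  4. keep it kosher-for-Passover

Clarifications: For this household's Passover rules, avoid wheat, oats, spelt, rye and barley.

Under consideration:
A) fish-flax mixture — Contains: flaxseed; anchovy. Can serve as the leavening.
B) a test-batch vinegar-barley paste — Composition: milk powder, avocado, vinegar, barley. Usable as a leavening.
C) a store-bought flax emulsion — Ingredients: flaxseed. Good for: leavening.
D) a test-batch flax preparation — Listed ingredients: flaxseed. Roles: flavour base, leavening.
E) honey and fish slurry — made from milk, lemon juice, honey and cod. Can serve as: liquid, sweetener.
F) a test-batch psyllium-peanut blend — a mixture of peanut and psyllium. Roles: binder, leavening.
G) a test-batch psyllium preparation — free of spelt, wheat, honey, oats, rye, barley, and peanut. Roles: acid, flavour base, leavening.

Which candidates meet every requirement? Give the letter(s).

A: works as a leavening, no peanut, no honey — OK
B: has barley, so not kosher-for-Passover — out
C: only flaxseed; none excluded — keep
D: only flaxseed; none excluded — keep
E: not usable as a leavening; has honey, so not honey-free — no
F: has peanut, so not peanut-free — out
G: kosher-for-Passover, no peanut — OK

A, C, D, G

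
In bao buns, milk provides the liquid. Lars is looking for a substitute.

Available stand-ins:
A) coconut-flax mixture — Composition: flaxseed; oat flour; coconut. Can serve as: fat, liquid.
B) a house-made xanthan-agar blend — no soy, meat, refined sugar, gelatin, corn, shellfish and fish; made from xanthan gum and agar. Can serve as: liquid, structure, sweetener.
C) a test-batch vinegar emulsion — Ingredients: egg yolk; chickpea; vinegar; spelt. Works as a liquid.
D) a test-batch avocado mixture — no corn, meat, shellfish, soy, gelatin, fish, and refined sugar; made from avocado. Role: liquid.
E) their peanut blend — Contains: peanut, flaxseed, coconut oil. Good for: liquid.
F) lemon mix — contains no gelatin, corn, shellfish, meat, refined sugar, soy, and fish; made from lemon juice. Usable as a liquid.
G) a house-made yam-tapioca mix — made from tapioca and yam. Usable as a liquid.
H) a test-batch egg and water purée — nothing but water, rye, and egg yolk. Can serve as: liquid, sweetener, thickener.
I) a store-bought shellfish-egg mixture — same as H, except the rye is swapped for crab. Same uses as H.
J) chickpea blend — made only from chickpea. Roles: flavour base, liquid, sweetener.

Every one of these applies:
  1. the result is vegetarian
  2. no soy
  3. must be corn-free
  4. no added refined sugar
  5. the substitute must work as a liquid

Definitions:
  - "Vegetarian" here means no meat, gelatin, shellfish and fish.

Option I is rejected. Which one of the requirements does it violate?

usable as a liquid: satisfied
vegetarian: has crab — fails
soy-free: satisfied
no-added-sugar: satisfied
corn-free: satisfied

vegetarian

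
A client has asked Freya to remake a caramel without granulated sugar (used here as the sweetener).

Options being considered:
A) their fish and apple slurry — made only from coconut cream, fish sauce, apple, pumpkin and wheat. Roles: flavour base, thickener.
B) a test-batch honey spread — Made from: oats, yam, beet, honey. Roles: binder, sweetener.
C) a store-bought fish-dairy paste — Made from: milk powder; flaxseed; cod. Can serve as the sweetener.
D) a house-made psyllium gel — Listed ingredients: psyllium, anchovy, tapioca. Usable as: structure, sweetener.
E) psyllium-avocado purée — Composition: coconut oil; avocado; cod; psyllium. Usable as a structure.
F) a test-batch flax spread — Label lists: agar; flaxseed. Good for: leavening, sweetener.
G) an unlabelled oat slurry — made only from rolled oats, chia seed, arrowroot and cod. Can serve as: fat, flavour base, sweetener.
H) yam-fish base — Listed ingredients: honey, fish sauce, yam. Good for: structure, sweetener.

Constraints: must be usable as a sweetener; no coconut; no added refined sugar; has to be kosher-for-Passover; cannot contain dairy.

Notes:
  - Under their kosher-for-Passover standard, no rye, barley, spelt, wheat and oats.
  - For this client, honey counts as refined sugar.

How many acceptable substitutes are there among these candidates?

A: not usable as a sweetener; has wheat, so not kosher-for-Passover (and 1 more) — reject
B: has oats, so not kosher-for-Passover; has honey, so not no-added-sugar — reject
C: has milk powder, so not dairy-free — reject
D: only anchovy, tapioca, and psyllium; none excluded — keep
E: not usable as a sweetener; has coconut oil, so not coconut-free — out
F: nothing on the exclusion list — OK
G: has rolled oats, so not kosher-for-Passover — no
H: has honey, so not no-added-sugar — no

2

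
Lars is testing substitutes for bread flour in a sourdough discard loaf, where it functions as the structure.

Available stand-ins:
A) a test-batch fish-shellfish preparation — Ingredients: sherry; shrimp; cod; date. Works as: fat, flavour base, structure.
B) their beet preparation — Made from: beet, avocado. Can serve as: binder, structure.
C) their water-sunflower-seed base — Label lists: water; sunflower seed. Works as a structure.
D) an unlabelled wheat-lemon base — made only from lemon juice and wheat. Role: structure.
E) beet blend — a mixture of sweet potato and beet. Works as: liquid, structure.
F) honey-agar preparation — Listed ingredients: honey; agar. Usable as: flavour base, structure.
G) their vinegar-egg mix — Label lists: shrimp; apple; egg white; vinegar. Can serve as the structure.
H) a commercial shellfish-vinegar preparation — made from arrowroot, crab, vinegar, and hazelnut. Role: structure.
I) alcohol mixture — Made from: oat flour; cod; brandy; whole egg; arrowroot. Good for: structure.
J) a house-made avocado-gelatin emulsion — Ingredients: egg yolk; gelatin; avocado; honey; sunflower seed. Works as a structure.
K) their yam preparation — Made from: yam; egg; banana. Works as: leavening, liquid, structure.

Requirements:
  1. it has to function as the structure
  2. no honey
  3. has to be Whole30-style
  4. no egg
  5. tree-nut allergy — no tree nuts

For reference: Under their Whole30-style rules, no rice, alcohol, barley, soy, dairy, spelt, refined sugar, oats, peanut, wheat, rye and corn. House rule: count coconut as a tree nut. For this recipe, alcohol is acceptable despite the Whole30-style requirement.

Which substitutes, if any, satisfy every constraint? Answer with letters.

A, B, C, E

A: alcohol is permitted under the Whole30-style carve-out; nothing else excluded — keep
B: every rule checks out — keep
C: works as a structure, Whole30-style, tree-nut-free — OK
D: has wheat, so not Whole30-style — out
E: only beet and sweet potato; none excluded — keep
F: has honey, so not honey-free — out
G: has egg white, so not egg-free — reject
H: has hazelnut, so not tree-nut-free — no
I: has oat flour, so not Whole30-style; has whole egg, so not egg-free — reject
J: has honey, so not honey-free; has egg yolk, so not egg-free — out
K: has egg, so not egg-free — out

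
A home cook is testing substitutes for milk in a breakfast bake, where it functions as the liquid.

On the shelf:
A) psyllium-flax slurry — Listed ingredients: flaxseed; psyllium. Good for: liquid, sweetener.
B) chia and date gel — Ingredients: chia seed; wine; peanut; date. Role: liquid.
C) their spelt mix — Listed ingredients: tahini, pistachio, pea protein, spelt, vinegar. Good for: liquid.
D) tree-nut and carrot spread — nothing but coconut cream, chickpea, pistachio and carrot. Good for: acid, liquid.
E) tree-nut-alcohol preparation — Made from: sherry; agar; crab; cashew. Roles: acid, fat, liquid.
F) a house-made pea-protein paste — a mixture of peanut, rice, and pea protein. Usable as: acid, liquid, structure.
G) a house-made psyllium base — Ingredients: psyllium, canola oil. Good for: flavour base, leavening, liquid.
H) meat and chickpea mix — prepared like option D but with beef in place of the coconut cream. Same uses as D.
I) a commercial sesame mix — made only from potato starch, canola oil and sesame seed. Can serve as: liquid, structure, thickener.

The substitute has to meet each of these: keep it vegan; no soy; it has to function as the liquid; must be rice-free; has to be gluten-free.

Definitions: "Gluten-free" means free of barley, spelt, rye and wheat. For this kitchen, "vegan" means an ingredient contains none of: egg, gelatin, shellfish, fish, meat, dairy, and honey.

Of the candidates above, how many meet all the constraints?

5

A: all constraints satisfied — OK
B: wine and peanut etc. — none of it excluded — keep
C: has spelt, so not gluten-free — no
D: no soy, vegan — OK
E: has crab, so not vegan — reject
F: has rice, so not rice-free — reject
G: only psyllium and canola oil; none excluded — keep
H: has beef, so not vegan — reject
I: works as a liquid, gluten-free, vegan — valid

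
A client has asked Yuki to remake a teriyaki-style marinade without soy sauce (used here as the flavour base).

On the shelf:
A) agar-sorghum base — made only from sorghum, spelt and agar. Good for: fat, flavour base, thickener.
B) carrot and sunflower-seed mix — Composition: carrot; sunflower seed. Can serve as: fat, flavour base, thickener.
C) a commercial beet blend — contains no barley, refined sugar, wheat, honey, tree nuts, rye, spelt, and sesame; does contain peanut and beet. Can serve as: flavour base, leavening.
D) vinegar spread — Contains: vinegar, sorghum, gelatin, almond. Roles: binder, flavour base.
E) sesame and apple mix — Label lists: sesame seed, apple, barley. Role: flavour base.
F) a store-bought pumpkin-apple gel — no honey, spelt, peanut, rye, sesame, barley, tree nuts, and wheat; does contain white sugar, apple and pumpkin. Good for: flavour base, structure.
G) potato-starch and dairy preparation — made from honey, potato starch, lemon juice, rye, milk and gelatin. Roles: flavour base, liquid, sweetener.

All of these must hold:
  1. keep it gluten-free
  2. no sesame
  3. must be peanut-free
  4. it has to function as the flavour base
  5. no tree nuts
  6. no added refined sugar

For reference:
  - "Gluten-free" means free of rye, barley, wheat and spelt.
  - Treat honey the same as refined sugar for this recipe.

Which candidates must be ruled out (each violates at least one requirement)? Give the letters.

A: has spelt, so not gluten-free — no
B: no peanut, gluten-free — keep
C: has peanut, so not peanut-free — reject
D: has almond, so not tree-nut-free — reject
E: has barley, so not gluten-free; has sesame seed, so not sesame-free — reject
F: has white sugar, so not no-added-sugar — reject
G: has rye, so not gluten-free; has honey, so not no-added-sugar — no

A, C, D, E, F, G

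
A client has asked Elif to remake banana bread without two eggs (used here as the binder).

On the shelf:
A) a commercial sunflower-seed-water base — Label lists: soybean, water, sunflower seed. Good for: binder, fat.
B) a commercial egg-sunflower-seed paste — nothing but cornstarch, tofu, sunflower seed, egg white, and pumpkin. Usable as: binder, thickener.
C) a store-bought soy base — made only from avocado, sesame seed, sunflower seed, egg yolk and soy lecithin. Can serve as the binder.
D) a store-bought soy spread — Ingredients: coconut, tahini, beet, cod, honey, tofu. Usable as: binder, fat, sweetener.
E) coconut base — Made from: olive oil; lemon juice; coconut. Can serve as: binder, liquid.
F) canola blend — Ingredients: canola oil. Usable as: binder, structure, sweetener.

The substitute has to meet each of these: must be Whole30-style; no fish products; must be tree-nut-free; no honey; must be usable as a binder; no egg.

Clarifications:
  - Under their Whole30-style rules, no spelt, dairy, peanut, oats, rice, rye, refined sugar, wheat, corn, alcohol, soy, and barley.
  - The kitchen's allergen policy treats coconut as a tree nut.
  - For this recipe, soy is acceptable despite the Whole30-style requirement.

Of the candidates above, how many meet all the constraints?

2

A: soy is permitted under the Whole30-style carve-out; nothing else excluded — keep
B: has cornstarch, so not Whole30-style; has egg white, so not egg-free — reject
C: has egg yolk, so not egg-free — reject
D: has cod, so not fish-free; has coconut, so not tree-nut-free (and 1 more) — no
E: has coconut, so not tree-nut-free — out
F: no honey, no fish — OK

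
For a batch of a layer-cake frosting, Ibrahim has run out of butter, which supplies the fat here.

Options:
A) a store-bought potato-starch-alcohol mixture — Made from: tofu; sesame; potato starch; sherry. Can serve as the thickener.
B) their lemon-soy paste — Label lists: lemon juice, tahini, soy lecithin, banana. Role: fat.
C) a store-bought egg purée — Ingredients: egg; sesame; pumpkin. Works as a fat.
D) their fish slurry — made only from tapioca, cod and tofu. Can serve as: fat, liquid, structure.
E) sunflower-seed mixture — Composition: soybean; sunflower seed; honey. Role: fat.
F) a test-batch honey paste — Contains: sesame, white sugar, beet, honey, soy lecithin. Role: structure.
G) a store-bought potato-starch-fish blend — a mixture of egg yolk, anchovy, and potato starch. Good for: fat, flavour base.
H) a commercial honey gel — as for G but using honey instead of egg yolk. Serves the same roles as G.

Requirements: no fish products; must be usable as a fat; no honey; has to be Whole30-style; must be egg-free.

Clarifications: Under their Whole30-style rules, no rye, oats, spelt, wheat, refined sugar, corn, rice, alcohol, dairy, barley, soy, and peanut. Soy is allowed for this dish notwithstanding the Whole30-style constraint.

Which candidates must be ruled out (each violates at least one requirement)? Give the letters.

A: not usable as a fat; has sherry, so not Whole30-style — no
B: soy is permitted under the Whole30-style carve-out; nothing else excluded — OK
C: has egg, so not egg-free — reject
D: has cod, so not fish-free — out
E: has honey, so not honey-free — out
F: not usable as a fat; has white sugar, so not Whole30-style (and 1 more) — out
G: has egg yolk, so not egg-free; has anchovy, so not fish-free — out
H: has anchovy, so not fish-free; has honey, so not honey-free — out

A, C, D, E, F, G, H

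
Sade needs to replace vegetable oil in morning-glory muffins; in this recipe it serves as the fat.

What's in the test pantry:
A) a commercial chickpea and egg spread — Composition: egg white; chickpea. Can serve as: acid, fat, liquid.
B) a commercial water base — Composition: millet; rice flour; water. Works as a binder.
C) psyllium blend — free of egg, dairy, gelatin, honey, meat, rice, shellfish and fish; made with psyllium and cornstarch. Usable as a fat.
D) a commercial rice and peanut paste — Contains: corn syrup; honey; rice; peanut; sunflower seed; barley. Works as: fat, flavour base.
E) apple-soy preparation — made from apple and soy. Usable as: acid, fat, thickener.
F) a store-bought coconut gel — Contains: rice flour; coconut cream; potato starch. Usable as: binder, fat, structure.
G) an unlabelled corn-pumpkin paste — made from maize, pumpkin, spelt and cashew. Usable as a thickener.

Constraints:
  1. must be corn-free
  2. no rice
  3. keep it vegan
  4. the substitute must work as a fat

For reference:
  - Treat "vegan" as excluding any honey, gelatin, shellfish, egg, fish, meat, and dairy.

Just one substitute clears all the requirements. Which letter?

A: has egg white, so not vegan — out
B: not usable as a fat; has rice flour, so not rice-free — no
C: has cornstarch, so not corn-free — out
D: has honey, so not vegan; has rice, so not rice-free (and 1 more) — out
E: every rule checks out — valid
F: has rice flour, so not rice-free — reject
G: not usable as a fat; has maize, so not corn-free — reject

E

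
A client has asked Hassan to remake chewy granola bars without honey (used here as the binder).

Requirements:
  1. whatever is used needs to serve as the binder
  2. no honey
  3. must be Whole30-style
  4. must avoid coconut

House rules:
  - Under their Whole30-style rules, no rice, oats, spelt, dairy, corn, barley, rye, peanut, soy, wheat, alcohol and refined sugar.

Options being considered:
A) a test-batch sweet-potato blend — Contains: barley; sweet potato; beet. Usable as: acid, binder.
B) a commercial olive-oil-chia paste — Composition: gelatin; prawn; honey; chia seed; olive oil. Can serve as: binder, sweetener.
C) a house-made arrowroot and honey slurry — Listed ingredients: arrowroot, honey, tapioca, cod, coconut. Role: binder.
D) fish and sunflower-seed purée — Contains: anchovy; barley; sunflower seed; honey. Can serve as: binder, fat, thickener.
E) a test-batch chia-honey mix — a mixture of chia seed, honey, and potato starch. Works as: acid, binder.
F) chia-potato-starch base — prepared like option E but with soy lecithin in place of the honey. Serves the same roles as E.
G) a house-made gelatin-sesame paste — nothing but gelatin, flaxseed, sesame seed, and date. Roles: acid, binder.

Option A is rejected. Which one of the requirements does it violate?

Whole30-style

usable as a binder: satisfied
Whole30-style: has barley — fails
honey-free: satisfied
coconut-free: satisfied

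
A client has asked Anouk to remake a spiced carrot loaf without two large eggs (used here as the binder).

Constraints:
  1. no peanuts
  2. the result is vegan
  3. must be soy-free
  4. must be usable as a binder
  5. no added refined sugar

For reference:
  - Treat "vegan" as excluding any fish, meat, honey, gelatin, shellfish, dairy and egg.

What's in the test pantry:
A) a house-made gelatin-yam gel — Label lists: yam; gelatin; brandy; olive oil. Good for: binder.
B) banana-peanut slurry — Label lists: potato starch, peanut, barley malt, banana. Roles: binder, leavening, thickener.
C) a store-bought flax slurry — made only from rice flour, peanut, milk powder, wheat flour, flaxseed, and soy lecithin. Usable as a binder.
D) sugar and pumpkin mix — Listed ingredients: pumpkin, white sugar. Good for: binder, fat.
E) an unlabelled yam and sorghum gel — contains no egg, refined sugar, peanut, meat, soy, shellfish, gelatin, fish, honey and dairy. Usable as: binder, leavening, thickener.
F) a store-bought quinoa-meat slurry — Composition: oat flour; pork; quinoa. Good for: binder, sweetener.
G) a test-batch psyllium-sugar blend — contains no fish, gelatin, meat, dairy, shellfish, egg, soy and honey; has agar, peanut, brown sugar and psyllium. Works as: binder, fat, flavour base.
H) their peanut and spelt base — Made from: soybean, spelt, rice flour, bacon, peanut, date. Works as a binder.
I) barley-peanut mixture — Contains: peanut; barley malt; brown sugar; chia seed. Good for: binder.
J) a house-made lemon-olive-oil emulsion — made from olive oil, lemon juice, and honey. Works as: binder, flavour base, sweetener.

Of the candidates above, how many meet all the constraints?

A: has gelatin, so not vegan — no
B: has peanut, so not peanut-free — out
C: has milk powder, so not vegan; has peanut, so not peanut-free (and 1 more) — no
D: has white sugar, so not no-added-sugar — no
E: no peanut, no refined sugar — keep
F: has pork, so not vegan — no
G: has peanut, so not peanut-free; has brown sugar, so not no-added-sugar — no
H: has bacon, so not vegan; has peanut, so not peanut-free (and 1 more) — no
I: has peanut, so not peanut-free; has brown sugar, so not no-added-sugar — reject
J: has honey, so not vegan — no

1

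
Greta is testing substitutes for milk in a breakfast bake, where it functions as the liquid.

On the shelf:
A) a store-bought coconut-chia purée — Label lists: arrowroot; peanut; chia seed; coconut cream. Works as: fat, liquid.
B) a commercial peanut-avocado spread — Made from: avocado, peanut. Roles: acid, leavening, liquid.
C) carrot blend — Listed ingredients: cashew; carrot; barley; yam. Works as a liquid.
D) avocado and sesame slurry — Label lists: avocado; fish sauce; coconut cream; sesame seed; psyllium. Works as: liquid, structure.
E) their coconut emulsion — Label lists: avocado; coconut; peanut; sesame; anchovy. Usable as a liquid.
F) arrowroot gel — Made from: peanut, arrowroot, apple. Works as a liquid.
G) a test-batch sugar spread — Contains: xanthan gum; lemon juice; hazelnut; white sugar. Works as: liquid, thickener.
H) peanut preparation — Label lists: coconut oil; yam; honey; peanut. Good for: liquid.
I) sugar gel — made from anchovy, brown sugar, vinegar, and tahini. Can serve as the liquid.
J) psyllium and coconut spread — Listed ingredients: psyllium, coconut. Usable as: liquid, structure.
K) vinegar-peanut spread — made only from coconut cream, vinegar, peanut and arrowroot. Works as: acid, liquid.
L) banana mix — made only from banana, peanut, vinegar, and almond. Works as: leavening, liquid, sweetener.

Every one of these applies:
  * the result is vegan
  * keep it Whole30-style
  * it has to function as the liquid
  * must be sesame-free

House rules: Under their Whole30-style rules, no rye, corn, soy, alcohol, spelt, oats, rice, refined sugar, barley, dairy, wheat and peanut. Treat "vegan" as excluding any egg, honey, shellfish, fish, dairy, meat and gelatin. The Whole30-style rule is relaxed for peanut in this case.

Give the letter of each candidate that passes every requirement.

A: peanut is permitted under the Whole30-style carve-out; nothing else excluded — OK
B: peanut is permitted under the Whole30-style carve-out; nothing else excluded — keep
C: has barley, so not Whole30-style — no
D: has fish sauce, so not vegan; has sesame seed, so not sesame-free — no
E: has anchovy, so not vegan; has sesame, so not sesame-free — no
F: peanut is permitted under the Whole30-style carve-out; nothing else excluded — keep
G: has white sugar, so not Whole30-style — out
H: has honey, so not vegan — reject
I: has brown sugar, so not Whole30-style; has anchovy, so not vegan (and 1 more) — no
J: nothing on the exclusion list — OK
K: peanut is permitted under the Whole30-style carve-out; nothing else excluded — OK
L: peanut is permitted under the Whole30-style carve-out; nothing else excluded — keep

A, B, F, J, K, L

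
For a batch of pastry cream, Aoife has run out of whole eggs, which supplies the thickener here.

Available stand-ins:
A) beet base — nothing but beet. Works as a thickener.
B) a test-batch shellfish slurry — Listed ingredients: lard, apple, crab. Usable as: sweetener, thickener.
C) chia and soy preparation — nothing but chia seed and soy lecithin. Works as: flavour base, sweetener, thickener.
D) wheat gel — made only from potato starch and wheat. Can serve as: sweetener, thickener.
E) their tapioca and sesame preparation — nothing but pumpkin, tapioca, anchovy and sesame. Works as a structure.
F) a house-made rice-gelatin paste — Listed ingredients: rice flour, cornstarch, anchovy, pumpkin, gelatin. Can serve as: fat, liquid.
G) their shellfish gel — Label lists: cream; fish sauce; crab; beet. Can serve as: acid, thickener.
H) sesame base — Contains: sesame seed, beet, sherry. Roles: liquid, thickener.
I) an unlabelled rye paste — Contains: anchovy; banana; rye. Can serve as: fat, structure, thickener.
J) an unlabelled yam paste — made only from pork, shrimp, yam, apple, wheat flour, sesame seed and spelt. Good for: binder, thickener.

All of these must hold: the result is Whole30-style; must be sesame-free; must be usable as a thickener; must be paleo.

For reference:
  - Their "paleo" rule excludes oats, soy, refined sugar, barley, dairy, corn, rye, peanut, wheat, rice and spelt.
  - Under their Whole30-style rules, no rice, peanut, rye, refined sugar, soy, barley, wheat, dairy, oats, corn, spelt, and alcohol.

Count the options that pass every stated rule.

A: only beet; none excluded — keep
B: no sesame, paleo — OK
C: has soy lecithin, so not paleo; has soy lecithin, so not Whole30-style — out
D: has wheat, so not paleo; has wheat, so not Whole30-style — no
E: not usable as a thickener; has sesame, so not sesame-free — out
F: not usable as a thickener; has cornstarch, so not paleo (and 1 more) — out
G: has cream, so not paleo; has cream, so not Whole30-style — out
H: has sherry, so not Whole30-style; has sesame seed, so not sesame-free — out
I: has rye, so not paleo; has rye, so not Whole30-style — no
J: has spelt, so not paleo; has spelt, so not Whole30-style (and 1 more) — no

2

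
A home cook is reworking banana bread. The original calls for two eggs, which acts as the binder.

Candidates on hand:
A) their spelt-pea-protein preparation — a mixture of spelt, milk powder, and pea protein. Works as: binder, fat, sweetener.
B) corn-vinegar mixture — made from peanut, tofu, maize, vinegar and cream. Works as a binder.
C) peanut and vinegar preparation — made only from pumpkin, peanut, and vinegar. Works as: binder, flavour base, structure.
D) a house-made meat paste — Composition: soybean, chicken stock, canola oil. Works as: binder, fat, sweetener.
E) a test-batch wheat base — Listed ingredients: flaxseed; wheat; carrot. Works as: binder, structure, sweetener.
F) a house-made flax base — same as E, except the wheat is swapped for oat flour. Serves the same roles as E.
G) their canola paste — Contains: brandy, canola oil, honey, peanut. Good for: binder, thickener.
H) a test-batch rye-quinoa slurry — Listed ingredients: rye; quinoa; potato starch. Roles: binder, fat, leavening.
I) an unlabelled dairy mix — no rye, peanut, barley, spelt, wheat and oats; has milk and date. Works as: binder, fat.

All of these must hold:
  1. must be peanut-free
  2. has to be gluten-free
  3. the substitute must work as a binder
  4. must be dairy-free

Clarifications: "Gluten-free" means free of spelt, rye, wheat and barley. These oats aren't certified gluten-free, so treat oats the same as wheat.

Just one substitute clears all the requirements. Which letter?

D

A: has spelt, so not gluten-free; has milk powder, so not dairy-free — no
B: has cream, so not dairy-free; has peanut, so not peanut-free — no
C: has peanut, so not peanut-free — no
D: all constraints satisfied — valid
E: has wheat, so not gluten-free — no
F: has oat flour, so not gluten-free — no
G: has peanut, so not peanut-free — reject
H: has rye, so not gluten-free — reject
I: has milk, so not dairy-free — no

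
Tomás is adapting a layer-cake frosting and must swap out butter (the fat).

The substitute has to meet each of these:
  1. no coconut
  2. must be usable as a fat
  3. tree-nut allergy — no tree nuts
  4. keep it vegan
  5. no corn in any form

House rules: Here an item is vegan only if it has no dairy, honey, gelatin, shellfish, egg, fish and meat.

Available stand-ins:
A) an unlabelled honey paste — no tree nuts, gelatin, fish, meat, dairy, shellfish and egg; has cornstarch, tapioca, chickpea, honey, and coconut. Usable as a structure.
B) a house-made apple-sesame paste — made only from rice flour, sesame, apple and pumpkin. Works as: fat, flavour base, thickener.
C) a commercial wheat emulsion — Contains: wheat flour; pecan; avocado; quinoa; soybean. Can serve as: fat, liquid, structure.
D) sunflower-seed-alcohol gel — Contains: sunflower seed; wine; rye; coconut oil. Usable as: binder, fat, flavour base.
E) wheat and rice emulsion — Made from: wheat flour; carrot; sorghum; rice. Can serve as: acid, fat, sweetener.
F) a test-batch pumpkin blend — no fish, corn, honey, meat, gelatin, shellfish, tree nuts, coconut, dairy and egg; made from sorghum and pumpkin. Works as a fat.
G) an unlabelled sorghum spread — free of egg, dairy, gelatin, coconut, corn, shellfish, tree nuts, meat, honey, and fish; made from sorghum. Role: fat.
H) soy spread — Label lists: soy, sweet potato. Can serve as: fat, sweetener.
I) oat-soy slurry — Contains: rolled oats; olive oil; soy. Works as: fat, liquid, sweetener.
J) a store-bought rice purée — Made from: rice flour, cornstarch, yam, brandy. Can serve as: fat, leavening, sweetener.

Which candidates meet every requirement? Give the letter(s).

A: not usable as a fat; has honey, so not vegan (and 2 more) — no
B: no coconut, no tree nuts — valid
C: has pecan, so not tree-nut-free — reject
D: has coconut oil, so not coconut-free — no
E: works as a fat, vegan, no corn — OK
F: works as a fat, no corn, vegan — valid
G: all constraints satisfied — OK
H: only soy and sweet potato; none excluded — valid
I: no tree nuts, no coconut — OK
J: has cornstarch, so not corn-free — reject

B, E, F, G, H, I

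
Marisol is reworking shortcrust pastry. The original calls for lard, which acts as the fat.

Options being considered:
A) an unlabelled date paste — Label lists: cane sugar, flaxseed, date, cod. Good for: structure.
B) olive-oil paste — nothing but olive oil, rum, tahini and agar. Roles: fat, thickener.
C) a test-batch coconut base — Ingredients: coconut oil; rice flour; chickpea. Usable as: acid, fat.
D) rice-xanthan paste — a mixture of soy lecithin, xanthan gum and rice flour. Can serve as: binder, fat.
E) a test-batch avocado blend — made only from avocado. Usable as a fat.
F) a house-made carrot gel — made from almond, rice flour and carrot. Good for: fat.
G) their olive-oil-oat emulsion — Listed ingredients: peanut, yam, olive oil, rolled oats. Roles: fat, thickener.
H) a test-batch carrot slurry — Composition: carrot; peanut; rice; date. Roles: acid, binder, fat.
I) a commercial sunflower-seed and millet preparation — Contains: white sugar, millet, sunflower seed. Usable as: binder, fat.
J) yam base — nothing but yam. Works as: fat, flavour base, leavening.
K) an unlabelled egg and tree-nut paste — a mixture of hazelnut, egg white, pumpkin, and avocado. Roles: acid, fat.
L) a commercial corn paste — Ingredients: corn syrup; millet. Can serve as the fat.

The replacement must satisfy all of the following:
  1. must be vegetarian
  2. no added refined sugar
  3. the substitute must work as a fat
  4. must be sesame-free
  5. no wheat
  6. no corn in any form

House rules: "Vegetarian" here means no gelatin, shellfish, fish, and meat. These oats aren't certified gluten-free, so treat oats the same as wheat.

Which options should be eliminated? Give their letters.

A, B, G, I, L

A: not usable as a fat; has cod, so not vegetarian (and 1 more) — no
B: has tahini, so not sesame-free — reject
C: works as a fat, no refined sugar, wheat-free — keep
D: all constraints satisfied — valid
E: vegetarian, no sesame — valid
F: every rule checks out — OK
G: has rolled oats, so not wheat-free — no
H: every rule checks out — valid
I: has white sugar, so not no-added-sugar — out
J: nothing on the exclusion list — keep
K: all constraints satisfied — OK
L: has corn syrup, so not corn-free — no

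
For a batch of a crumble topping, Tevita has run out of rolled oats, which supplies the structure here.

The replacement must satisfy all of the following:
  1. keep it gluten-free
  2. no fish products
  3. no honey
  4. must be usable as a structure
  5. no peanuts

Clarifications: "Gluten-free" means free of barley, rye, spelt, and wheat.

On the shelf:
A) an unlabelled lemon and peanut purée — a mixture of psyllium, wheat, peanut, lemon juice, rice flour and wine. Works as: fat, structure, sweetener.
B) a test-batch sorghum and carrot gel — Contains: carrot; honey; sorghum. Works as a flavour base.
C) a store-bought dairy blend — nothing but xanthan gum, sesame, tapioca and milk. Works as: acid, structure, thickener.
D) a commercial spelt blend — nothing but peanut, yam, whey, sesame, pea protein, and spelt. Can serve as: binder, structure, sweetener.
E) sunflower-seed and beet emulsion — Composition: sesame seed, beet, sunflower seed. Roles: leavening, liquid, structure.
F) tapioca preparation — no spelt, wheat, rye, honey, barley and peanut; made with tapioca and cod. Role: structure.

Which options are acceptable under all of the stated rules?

C, E

A: has wheat, so not gluten-free; has peanut, so not peanut-free — reject
B: not usable as a structure; has honey, so not honey-free — reject
C: nothing on the exclusion list — keep
D: has spelt, so not gluten-free; has peanut, so not peanut-free — reject
E: only sesame seed, sunflower seed, and beet; none excluded — OK
F: has cod, so not fish-free — no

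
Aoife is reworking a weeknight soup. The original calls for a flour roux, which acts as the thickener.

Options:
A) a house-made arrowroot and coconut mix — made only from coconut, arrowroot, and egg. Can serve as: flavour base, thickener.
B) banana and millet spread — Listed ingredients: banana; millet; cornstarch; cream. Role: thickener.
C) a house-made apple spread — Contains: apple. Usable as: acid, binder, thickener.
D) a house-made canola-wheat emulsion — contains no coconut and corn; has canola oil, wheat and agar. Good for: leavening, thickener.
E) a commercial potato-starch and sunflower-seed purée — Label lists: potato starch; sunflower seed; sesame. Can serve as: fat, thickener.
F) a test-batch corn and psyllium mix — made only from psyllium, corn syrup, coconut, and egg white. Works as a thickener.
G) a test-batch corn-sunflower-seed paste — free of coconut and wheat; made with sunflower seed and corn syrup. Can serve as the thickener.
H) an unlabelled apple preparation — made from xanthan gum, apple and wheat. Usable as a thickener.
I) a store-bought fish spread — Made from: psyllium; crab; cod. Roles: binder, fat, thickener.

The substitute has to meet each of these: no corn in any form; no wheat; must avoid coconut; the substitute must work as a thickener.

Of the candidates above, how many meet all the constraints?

A: has coconut, so not coconut-free — out
B: has cornstarch, so not corn-free — no
C: no wheat, no corn — keep
D: has wheat, so not wheat-free — no
E: nothing on the exclusion list — valid
F: has coconut, so not coconut-free; has corn syrup, so not corn-free — no
G: has corn syrup, so not corn-free — no
H: has wheat, so not wheat-free — out
I: only cod, crab, and psyllium; none excluded — valid

3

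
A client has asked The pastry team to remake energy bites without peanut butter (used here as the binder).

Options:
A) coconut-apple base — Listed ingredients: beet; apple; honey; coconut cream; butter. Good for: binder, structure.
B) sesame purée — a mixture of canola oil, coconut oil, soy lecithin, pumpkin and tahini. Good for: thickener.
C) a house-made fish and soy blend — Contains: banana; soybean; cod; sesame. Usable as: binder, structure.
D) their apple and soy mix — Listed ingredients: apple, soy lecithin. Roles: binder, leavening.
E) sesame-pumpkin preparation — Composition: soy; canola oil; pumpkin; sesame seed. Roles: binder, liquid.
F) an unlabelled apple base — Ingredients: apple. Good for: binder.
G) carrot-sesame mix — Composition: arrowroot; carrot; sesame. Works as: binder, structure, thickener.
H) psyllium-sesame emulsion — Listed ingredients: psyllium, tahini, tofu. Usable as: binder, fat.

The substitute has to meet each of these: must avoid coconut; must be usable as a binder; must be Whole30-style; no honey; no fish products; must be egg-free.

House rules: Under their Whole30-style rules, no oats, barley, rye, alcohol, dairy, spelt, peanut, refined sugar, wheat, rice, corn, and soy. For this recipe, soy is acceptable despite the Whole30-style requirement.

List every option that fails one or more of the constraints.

A: has butter, so not Whole30-style; has coconut cream, so not coconut-free (and 1 more) — no
B: not usable as a binder; has coconut oil, so not coconut-free — no
C: has cod, so not fish-free — reject
D: soy is permitted under the Whole30-style carve-out; nothing else excluded — keep
E: soy is permitted under the Whole30-style carve-out; nothing else excluded — keep
F: nothing on the exclusion list — OK
G: every rule checks out — valid
H: soy is permitted under the Whole30-style carve-out; nothing else excluded — OK

A, B, C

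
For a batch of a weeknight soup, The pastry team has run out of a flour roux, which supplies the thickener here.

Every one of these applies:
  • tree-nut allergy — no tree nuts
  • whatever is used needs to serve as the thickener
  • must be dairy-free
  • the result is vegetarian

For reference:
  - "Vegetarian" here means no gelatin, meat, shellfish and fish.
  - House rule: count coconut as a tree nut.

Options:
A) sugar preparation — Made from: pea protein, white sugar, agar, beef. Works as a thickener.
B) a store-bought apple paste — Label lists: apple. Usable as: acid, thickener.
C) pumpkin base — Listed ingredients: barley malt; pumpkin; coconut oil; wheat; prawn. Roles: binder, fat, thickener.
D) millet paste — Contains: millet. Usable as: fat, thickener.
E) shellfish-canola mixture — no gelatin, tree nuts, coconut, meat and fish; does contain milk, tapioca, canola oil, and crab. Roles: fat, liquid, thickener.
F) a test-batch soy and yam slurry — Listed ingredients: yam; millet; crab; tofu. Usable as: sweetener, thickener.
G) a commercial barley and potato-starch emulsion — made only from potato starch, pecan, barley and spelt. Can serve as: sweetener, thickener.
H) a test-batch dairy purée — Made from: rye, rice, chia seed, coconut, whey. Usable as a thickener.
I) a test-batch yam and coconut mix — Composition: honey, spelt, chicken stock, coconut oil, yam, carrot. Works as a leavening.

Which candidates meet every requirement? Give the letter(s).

A: has beef, so not vegetarian — out
B: every rule checks out — OK
C: has prawn, so not vegetarian; has coconut oil, so not tree-nut-free — out
D: only millet; none excluded — valid
E: has crab, so not vegetarian; has milk, so not dairy-free — reject
F: has crab, so not vegetarian — reject
G: has pecan, so not tree-nut-free — no
H: has coconut, so not tree-nut-free; has whey, so not dairy-free — out
I: not usable as a thickener; has chicken stock, so not vegetarian (and 1 more) — no

B, D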